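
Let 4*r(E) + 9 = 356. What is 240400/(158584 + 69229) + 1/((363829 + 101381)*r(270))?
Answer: 19403630429626/18387683674155 ≈ 1.0553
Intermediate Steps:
r(E) = 347/4 (r(E) = -9/4 + (¼)*356 = -9/4 + 89 = 347/4)
240400/(158584 + 69229) + 1/((363829 + 101381)*r(270)) = 240400/(158584 + 69229) + 1/((363829 + 101381)*(347/4)) = 240400/227813 + (4/347)/465210 = 240400*(1/227813) + (1/465210)*(4/347) = 240400/227813 + 2/80713935 = 19403630429626/18387683674155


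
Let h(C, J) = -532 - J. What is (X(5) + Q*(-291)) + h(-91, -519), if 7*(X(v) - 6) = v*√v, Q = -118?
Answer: 34331 + 5*√5/7 ≈ 34333.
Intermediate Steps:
X(v) = 6 + v^(3/2)/7 (X(v) = 6 + (v*√v)/7 = 6 + v^(3/2)/7)
(X(5) + Q*(-291)) + h(-91, -519) = ((6 + 5^(3/2)/7) - 118*(-291)) + (-532 - 1*(-519)) = ((6 + (5*√5)/7) + 34338) + (-532 + 519) = ((6 + 5*√5/7) + 34338) - 13 = (34344 + 5*√5/7) - 13 = 34331 + 5*√5/7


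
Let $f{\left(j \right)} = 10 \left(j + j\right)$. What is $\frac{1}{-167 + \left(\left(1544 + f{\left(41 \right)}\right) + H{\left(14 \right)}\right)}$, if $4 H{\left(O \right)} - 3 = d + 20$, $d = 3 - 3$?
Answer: $\frac{4}{8811} \approx 0.00045398$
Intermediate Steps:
$d = 0$
$f{\left(j \right)} = 20 j$ ($f{\left(j \right)} = 10 \cdot 2 j = 20 j$)
$H{\left(O \right)} = \frac{23}{4}$ ($H{\left(O \right)} = \frac{3}{4} + \frac{0 + 20}{4} = \frac{3}{4} + \frac{1}{4} \cdot 20 = \frac{3}{4} + 5 = \frac{23}{4}$)
$\frac{1}{-167 + \left(\left(1544 + f{\left(41 \right)}\right) + H{\left(14 \right)}\right)} = \frac{1}{-167 + \left(\left(1544 + 20 \cdot 41\right) + \frac{23}{4}\right)} = \frac{1}{-167 + \left(\left(1544 + 820\right) + \frac{23}{4}\right)} = \frac{1}{-167 + \left(2364 + \frac{23}{4}\right)} = \frac{1}{-167 + \frac{9479}{4}} = \frac{1}{\frac{8811}{4}} = \frac{4}{8811}$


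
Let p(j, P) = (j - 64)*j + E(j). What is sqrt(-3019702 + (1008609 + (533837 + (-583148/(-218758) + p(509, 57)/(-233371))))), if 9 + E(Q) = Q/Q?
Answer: 19*I*sqrt(2666304426529823187653697)/25525886609 ≈ 1215.4*I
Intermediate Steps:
E(Q) = -8 (E(Q) = -9 + Q/Q = -9 + 1 = -8)
p(j, P) = -8 + j*(-64 + j) (p(j, P) = (j - 64)*j - 8 = (-64 + j)*j - 8 = j*(-64 + j) - 8 = -8 + j*(-64 + j))
sqrt(-3019702 + (1008609 + (533837 + (-583148/(-218758) + p(509, 57)/(-233371))))) = sqrt(-3019702 + (1008609 + (533837 + (-583148/(-218758) + (-8 + 509**2 - 64*509)/(-233371))))) = sqrt(-3019702 + (1008609 + (533837 + (-583148*(-1/218758) + (-8 + 259081 - 32576)*(-1/233371))))) = sqrt(-3019702 + (1008609 + (533837 + (291574/109379 + 226497*(-1/233371))))) = sqrt(-3019702 + (1008609 + (533837 + (291574/109379 - 226497/233371)))) = sqrt(-3019702 + (1008609 + (533837 + 43270900591/25525886609))) = sqrt(-3019702 + (1008609 + 13626706000589324/25525886609)) = sqrt(-3019702 + 39372344967406205/25525886609) = sqrt(-37708225877564313/25525886609) = 19*I*sqrt(2666304426529823187653697)/25525886609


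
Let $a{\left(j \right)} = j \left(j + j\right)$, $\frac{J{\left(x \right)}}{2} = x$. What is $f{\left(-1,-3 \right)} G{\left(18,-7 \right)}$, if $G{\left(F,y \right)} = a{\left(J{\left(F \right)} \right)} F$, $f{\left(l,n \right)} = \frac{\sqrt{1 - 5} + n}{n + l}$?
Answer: $34992 - 23328 i \approx 34992.0 - 23328.0 i$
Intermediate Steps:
$J{\left(x \right)} = 2 x$
$a{\left(j \right)} = 2 j^{2}$ ($a{\left(j \right)} = j 2 j = 2 j^{2}$)
$f{\left(l,n \right)} = \frac{n + 2 i}{l + n}$ ($f{\left(l,n \right)} = \frac{\sqrt{-4} + n}{l + n} = \frac{2 i + n}{l + n} = \frac{n + 2 i}{l + n}$)
$G{\left(F,y \right)} = 8 F^{3}$ ($G{\left(F,y \right)} = 2 \left(2 F\right)^{2} F = 2 \cdot 4 F^{2} F = 8 F^{2} F = 8 F^{3}$)
$f{\left(-1,-3 \right)} G{\left(18,-7 \right)} = \frac{-3 + 2 i}{-1 - 3} \cdot 8 \cdot 18^{3} = \frac{-3 + 2 i}{-4} \cdot 8 \cdot 5832 = - \frac{-3 + 2 i}{4} \cdot 46656 = \left(\frac{3}{4} - \frac{i}{2}\right) 46656 = 34992 - 23328 i$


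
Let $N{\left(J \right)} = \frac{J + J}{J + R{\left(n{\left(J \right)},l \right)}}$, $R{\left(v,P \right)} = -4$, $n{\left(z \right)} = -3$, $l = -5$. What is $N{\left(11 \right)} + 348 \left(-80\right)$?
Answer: $- \frac{194858}{7} \approx -27837.0$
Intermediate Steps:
$N{\left(J \right)} = \frac{2 J}{-4 + J}$ ($N{\left(J \right)} = \frac{J + J}{J - 4} = \frac{2 J}{-4 + J}$)
$N{\left(11 \right)} + 348 \left(-80\right) = 2 \cdot 11 \frac{1}{-4 + 11} + 348 \left(-80\right) = 2 \cdot 11 \cdot \frac{1}{7} - 27840 = \frac{22}{7} - 27840 = - \frac{194858}{7}$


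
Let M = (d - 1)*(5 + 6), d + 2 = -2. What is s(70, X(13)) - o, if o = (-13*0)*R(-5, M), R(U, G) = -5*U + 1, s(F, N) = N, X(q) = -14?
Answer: -14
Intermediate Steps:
d = -4 (d = -2 - 2 = -4)
M = -55 (M = (-4 - 1)*(5 + 6) = -5*11 = -55)
R(U, G) = 1 - 5*U
o = 0 (o = (-13*0)*(1 - 5*(-5)) = 0*(1 + 25) = 0*26 = 0)
s(70, X(13)) - o = -14 - 1*0 = -14 + 0 = -14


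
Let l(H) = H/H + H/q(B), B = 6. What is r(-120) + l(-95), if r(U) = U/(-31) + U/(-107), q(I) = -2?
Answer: 354869/6634 ≈ 53.492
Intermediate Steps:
r(U) = -138*U/3317 (r(U) = U*(-1/31) + U*(-1/107) = -U/31 - U/107 = -138*U/3317)
l(H) = 1 - H/2 (l(H) = H/H + H/(-2) = 1 + H*(-½) = 1 - H/2)
r(-120) + l(-95) = -138/3317*(-120) + (1 - ½*(-95)) = 16560/3317 + (1 + 95/2) = 16560/3317 + 97/2 = 354869/6634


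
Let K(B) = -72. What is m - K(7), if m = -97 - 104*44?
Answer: -4601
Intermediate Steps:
m = -4673 (m = -97 - 4576 = -4673)
m - K(7) = -4673 - 1*(-72) = -4673 + 72 = -4601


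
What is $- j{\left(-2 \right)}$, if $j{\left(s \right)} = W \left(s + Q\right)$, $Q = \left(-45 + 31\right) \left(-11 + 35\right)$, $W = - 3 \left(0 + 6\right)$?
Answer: $-6084$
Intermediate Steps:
$W = -18$ ($W = \left(-3\right) 6 = -18$)
$Q = -336$ ($Q = \left(-14\right) 24 = -336$)
$j{\left(s \right)} = 6048 - 18 s$ ($j{\left(s \right)} = - 18 \left(s - 336\right) = - 18 \left(-336 + s\right) = 6048 - 18 s$)
$- j{\left(-2 \right)} = - (6048 - -36) = - (6048 + 36) = \left(-1\right) 6084 = -6084$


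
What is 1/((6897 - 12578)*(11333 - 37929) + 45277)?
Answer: 1/151137153 ≈ 6.6165e-9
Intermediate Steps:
1/((6897 - 12578)*(11333 - 37929) + 45277) = 1/(-5681*(-26596) + 45277) = 1/(151091876 + 45277) = 1/151137153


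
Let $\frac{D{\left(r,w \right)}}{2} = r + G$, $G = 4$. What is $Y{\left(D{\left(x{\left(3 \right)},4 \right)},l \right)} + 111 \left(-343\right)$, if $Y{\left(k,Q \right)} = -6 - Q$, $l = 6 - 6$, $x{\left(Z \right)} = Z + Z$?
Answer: $-38079$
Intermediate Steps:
$x{\left(Z \right)} = 2 Z$
$l = 0$
$D{\left(r,w \right)} = 8 + 2 r$ ($D{\left(r,w \right)} = 2 \left(r + 4\right) = 2 \left(4 + r\right) = 8 + 2 r$)
$Y{\left(D{\left(x{\left(3 \right)},4 \right)},l \right)} + 111 \left(-343\right) = \left(-6 - 0\right) + 111 \left(-343\right) = \left(-6 + 0\right) - 38073 = -6 - 38073 = -38079$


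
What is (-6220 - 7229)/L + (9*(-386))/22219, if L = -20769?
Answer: 75557275/153822137 ≈ 0.49120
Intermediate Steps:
(-6220 - 7229)/L + (9*(-386))/22219 = (-6220 - 7229)/(-20769) + (9*(-386))/22219 = -13449*(-1/20769) - 3474*1/22219 = 4483/6923 - 3474/22219 = 75557275/153822137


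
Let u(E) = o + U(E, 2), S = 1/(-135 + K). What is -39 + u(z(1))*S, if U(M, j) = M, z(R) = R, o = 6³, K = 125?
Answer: -607/10 ≈ -60.700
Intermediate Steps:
o = 216
S = -⅒ (S = 1/(-135 + 125) = 1/(-10) = -⅒ ≈ -0.10000)
u(E) = 216 + E
-39 + u(z(1))*S = -39 + (216 + 1)*(-⅒) = -39 + 217*(-⅒) = -39 - 217/10 = -607/10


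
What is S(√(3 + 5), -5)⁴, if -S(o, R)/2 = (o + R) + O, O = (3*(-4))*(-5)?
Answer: 148734224 + 21352320*√2 ≈ 1.7893e+8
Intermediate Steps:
O = 60 (O = -12*(-5) = 60)
S(o, R) = -120 - 2*R - 2*o (S(o, R) = -2*((o + R) + 60) = -2*((R + o) + 60) = -2*(60 + R + o) = -120 - 2*R - 2*o)
S(√(3 + 5), -5)⁴ = (-120 - 2*(-5) - 2*√(3 + 5))⁴ = (-120 + 10 - 4*√2)⁴ = (-110 - 4*√2)⁴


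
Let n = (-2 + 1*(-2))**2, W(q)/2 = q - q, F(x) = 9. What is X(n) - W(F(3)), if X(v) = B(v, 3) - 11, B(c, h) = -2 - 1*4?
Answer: -17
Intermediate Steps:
W(q) = 0 (W(q) = 2*(q - q) = 2*0 = 0)
B(c, h) = -6 (B(c, h) = -2 - 4 = -6)
n = 16 (n = (-2 - 2)**2 = (-4)**2 = 16)
X(v) = -17 (X(v) = -6 - 11 = -17)
X(n) - W(F(3)) = -17 - 1*0 = -17 + 0 = -17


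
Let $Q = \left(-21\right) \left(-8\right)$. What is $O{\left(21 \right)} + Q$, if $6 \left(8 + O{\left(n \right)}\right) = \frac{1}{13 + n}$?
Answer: $\frac{32641}{204} \approx 160.0$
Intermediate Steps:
$Q = 168$
$O{\left(n \right)} = -8 + \frac{1}{6 \left(13 + n\right)}$
$O{\left(21 \right)} + Q = \frac{-623 - 1008}{6 \left(13 + 21\right)} + 168 = \frac{-623 - 1008}{6 \cdot 34} + 168 = \frac{1}{6} \cdot \frac{1}{34} \left(-1631\right) + 168 = - \frac{1631}{204} + 168 = \frac{32641}{204}$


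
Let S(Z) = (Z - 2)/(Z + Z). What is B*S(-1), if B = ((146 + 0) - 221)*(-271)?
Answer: 60975/2 ≈ 30488.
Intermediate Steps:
S(Z) = (-2 + Z)/(2*Z) (S(Z) = (-2 + Z)/((2*Z)) = (-2 + Z)*(1/(2*Z)) = (-2 + Z)/(2*Z))
B = 20325 (B = (146 - 221)*(-271) = -75*(-271) = 20325)
B*S(-1) = 20325*((½)*(-2 - 1)/(-1)) = 20325*((½)*(-1)*(-3)) = 20325*(3/2) = 60975/2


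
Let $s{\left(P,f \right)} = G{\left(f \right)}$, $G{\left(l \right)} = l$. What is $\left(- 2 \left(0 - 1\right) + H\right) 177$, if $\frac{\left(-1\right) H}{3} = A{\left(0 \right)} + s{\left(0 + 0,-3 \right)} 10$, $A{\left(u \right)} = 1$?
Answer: $15753$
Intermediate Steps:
$s{\left(P,f \right)} = f$
$H = 87$ ($H = - 3 \left(1 - 30\right) = \left(-3\right) \left(-29\right) = 87$)
$\left(- 2 \left(0 - 1\right) + H\right) 177 = \left(- 2 \left(0 - 1\right) + 87\right) 177 = \left(\left(-2\right) \left(-1\right) + 87\right) 177 = \left(2 + 87\right) 177 = 89 \cdot 177 = 15753$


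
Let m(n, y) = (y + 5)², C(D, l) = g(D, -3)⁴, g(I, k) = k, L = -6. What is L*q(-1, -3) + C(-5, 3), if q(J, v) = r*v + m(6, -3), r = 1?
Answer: 75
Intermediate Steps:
C(D, l) = 81 (C(D, l) = (-3)⁴ = 81)
m(n, y) = (5 + y)²
q(J, v) = 4 + v (q(J, v) = 1*v + (5 - 3)² = v + 2² = v + 4 = 4 + v)
L*q(-1, -3) + C(-5, 3) = -6*(4 - 3) + 81 = -6*1 + 81 = -6 + 81 = 75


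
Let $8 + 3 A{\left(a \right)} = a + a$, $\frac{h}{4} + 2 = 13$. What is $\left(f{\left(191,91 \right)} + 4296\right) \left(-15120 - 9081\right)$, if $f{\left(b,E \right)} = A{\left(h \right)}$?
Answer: $-104612856$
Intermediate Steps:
$h = 44$ ($h = -8 + 4 \cdot 13 = -8 + 52 = 44$)
$A{\left(a \right)} = - \frac{8}{3} + \frac{2 a}{3}$ ($A{\left(a \right)} = - \frac{8}{3} + \frac{a + a}{3} = - \frac{8}{3} + \frac{2 a}{3}$)
$f{\left(b,E \right)} = \frac{80}{3}$ ($f{\left(b,E \right)} = - \frac{8}{3} + \frac{2}{3} \cdot 44 = - \frac{8}{3} + \frac{88}{3} = \frac{80}{3}$)
$\left(f{\left(191,91 \right)} + 4296\right) \left(-15120 - 9081\right) = \left(\frac{80}{3} + 4296\right) \left(-15120 - 9081\right) = \frac{12968}{3} \left(-24201\right) = -104612856$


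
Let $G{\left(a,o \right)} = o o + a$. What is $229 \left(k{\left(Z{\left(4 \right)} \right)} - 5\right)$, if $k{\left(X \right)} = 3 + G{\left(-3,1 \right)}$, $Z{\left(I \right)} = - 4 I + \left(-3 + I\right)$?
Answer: $-916$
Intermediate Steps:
$Z{\left(I \right)} = -3 - 3 I$
$G{\left(a,o \right)} = a + o^{2}$ ($G{\left(a,o \right)} = o^{2} + a = a + o^{2}$)
$k{\left(X \right)} = 1$ ($k{\left(X \right)} = 3 - \left(3 - 1^{2}\right) = 3 + \left(-3 + 1\right) = 3 - 2 = 1$)
$229 \left(k{\left(Z{\left(4 \right)} \right)} - 5\right) = 229 \left(1 - 5\right) = 229 \left(-4\right) = -916$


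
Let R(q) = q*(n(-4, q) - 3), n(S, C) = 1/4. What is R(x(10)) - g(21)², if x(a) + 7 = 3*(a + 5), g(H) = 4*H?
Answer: -14321/2 ≈ -7160.5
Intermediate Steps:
n(S, C) = ¼
x(a) = 8 + 3*a (x(a) = -7 + 3*(a + 5) = -7 + 3*(5 + a) = -7 + (15 + 3*a) = 8 + 3*a)
R(q) = -11*q/4 (R(q) = q*(¼ - 3) = q*(-11/4) = -11*q/4)
R(x(10)) - g(21)² = -11*(8 + 3*10)/4 - (4*21)² = -11*(8 + 30)/4 - 1*84² = -11/4*38 - 1*7056 = -209/2 - 7056 = -14321/2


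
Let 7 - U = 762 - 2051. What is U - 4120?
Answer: -2824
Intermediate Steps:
U = 1296 (U = 7 - (762 - 2051) = 7 - 1*(-1289) = 7 + 1289 = 1296)
U - 4120 = 1296 - 4120 = -2824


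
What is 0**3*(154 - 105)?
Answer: 0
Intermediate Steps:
0**3*(154 - 105) = 0*49 = 0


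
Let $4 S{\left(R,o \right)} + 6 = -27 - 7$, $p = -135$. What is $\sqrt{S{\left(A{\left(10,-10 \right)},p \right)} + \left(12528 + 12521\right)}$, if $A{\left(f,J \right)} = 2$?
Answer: $7 \sqrt{511} \approx 158.24$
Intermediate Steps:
$S{\left(R,o \right)} = -10$ ($S{\left(R,o \right)} = - \frac{3}{2} + \frac{-27 - 7}{4} = - \frac{3}{2} + \frac{1}{4} \left(-34\right) = - \frac{3}{2} - \frac{17}{2} = -10$)
$\sqrt{S{\left(A{\left(10,-10 \right)},p \right)} + \left(12528 + 12521\right)} = \sqrt{-10 + \left(12528 + 12521\right)} = \sqrt{-10 + 25049} = \sqrt{25039} = 7 \sqrt{511}$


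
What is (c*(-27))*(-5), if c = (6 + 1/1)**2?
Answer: 6615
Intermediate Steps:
c = 49 (c = (6 + 1)**2 = 7**2 = 49)
(c*(-27))*(-5) = (49*(-27))*(-5) = -1323*(-5) = 6615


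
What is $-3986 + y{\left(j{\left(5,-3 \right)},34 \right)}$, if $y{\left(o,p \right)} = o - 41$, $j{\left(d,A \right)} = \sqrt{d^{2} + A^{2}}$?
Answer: $-4027 + \sqrt{34} \approx -4021.2$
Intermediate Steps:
$j{\left(d,A \right)} = \sqrt{A^{2} + d^{2}}$
$y{\left(o,p \right)} = -41 + o$
$-3986 + y{\left(j{\left(5,-3 \right)},34 \right)} = -3986 - \left(41 - \sqrt{\left(-3\right)^{2} + 5^{2}}\right) = -3986 - \left(41 - \sqrt{9 + 25}\right) = -3986 - \left(41 - \sqrt{34}\right) = -4027 + \sqrt{34}$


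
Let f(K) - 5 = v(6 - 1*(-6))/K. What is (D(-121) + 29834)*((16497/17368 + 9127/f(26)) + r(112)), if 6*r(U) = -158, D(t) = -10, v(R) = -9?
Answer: 3499832378992/60621 ≈ 5.7733e+7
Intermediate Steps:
r(U) = -79/3 (r(U) = (⅙)*(-158) = -79/3)
f(K) = 5 - 9/K
(D(-121) + 29834)*((16497/17368 + 9127/f(26)) + r(112)) = (-10 + 29834)*((16497/17368 + 9127/(5 - 9/26)) - 79/3) = 29824*((16497*(1/17368) + 9127/(5 - 9*1/26)) - 79/3) = 29824*((1269/1336 + 9127/(5 - 9/26)) - 79/3) = 29824*((1269/1336 + 9127/(121/26)) - 79/3) = 29824*((1269/1336 + 9127*(26/121)) - 79/3) = 29824*((1269/1336 + 237302/121) - 79/3) = 29824*(317189021/161656 - 79/3) = 29824*(938796239/484968) = 3499832378992/60621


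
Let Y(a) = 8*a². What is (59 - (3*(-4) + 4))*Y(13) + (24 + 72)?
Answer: 90680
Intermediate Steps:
(59 - (3*(-4) + 4))*Y(13) + (24 + 72) = (59 - (3*(-4) + 4))*(8*13²) + (24 + 72) = (59 - (-12 + 4))*(8*169) + 96 = (59 - 1*(-8))*1352 + 96 = (59 + 8)*1352 + 96 = 67*1352 + 96 = 90584 + 96 = 90680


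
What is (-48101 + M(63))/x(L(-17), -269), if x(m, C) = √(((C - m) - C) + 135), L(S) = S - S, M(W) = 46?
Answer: -9611*√15/9 ≈ -4135.9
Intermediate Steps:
L(S) = 0
x(m, C) = √(135 - m) (x(m, C) = √(-m + 135) = √(135 - m))
(-48101 + M(63))/x(L(-17), -269) = (-48101 + 46)/(√(135 - 1*0)) = -48055/√(135 + 0) = -48055*√15/45 = -9611*√15/9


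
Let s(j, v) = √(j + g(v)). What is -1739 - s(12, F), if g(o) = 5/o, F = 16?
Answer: -1739 - √197/4 ≈ -1742.5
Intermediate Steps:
s(j, v) = √(j + 5/v)
-1739 - s(12, F) = -1739 - √(12 + 5/16) = -1739 - √(197/16) = -1739 - √197/4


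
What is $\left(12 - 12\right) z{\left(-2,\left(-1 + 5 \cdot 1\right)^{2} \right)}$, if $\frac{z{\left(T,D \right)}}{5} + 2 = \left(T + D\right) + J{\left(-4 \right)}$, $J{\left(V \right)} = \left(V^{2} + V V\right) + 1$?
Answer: $0$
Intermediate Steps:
$J{\left(V \right)} = 1 + 2 V^{2}$ ($J{\left(V \right)} = \left(V^{2} + V^{2}\right) + 1 = 2 V^{2} + 1 = 1 + 2 V^{2}$)
$z{\left(T,D \right)} = 155 + 5 D + 5 T$ ($z{\left(T,D \right)} = -10 + 5 \left(\left(T + D\right) + \left(1 + 2 \left(-4\right)^{2}\right)\right) = -10 + 5 \left(\left(D + T\right) + \left(1 + 2 \cdot 16\right)\right) = -10 + 5 \left(\left(D + T\right) + \left(1 + 32\right)\right) = -10 + 5 \left(\left(D + T\right) + 33\right) = -10 + 5 \left(33 + D + T\right) = -10 + \left(165 + 5 D + 5 T\right) = 155 + 5 D + 5 T$)
$\left(12 - 12\right) z{\left(-2,\left(-1 + 5 \cdot 1\right)^{2} \right)} = \left(12 - 12\right) \left(155 + 5 \left(-1 + 5 \cdot 1\right)^{2} + 5 \left(-2\right)\right) = 0 \left(155 + 5 \left(-1 + 5\right)^{2} - 10\right) = 0 \left(155 + 5 \cdot 4^{2} - 10\right) = 0 \left(155 + 5 \cdot 16 - 10\right) = 0 \left(155 + 80 - 10\right) = 0 \cdot 225 = 0$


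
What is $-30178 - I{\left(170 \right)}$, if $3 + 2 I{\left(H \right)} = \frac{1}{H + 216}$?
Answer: $- \frac{23296259}{772} \approx -30177.0$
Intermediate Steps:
$I{\left(H \right)} = - \frac{3}{2} + \frac{1}{2 \left(216 + H\right)}$ ($I{\left(H \right)} = - \frac{3}{2} + \frac{1}{2 \left(H + 216\right)} = - \frac{3}{2} + \frac{1}{2 \left(216 + H\right)}$)
$-30178 - I{\left(170 \right)} = -30178 - \frac{-647 - 510}{2 \left(216 + 170\right)} = -30178 - \frac{-647 - 510}{2 \cdot 386} = -30178 - \frac{1}{2} \cdot \frac{1}{386} \left(-1157\right) = -30178 - - \frac{1157}{772} = -30178 + \frac{1157}{772} = - \frac{23296259}{772}$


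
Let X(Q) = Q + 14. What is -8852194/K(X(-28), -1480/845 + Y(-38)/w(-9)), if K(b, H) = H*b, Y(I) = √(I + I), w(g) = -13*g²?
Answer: -363169517947002/1006007485 + 787654943829*I*√19/2012014970 ≈ -3.61e+5 + 1706.4*I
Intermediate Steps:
X(Q) = 14 + Q
Y(I) = √2*√I (Y(I) = √(2*I) = √2*√I)
-8852194/K(X(-28), -1480/845 + Y(-38)/w(-9)) = -8852194*1/((14 - 28)*(-1480/845 + (√2*√(-38))/((-13*(-9)²)))) = -8852194*(-1/(14*(-1480*1/845 + (√2*(I*√38))/((-13*81))))) = -8852194*(-1/(14*(-296/169 + (2*I*√19)/(-1053)))) = -8852194*(-1/(14*(-296/169 + (2*I*√19)*(-1/1053)))) = -8852194*(-1/(14*(-296/169 - 2*I*√19/1053))) = -8852194/(4144/169 + 28*I*√19/1053)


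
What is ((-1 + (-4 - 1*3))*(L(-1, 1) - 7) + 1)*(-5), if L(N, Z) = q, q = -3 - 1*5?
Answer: -605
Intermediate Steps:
q = -8 (q = -3 - 5 = -8)
L(N, Z) = -8
((-1 + (-4 - 1*3))*(L(-1, 1) - 7) + 1)*(-5) = ((-1 + (-4 - 1*3))*(-8 - 7) + 1)*(-5) = ((-1 + (-4 - 3))*(-15) + 1)*(-5) = ((-1 - 7)*(-15) + 1)*(-5) = (-8*(-15) + 1)*(-5) = (120 + 1)*(-5) = 121*(-5) = -605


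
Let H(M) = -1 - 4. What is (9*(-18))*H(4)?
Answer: 810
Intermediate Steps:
H(M) = -5
(9*(-18))*H(4) = (9*(-18))*(-5) = -162*(-5) = 810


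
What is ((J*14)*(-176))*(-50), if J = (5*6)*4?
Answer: 14784000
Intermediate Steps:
J = 120 (J = 30*4 = 120)
((J*14)*(-176))*(-50) = ((120*14)*(-176))*(-50) = (1680*(-176))*(-50) = -295680*(-50) = 14784000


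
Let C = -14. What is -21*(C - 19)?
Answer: 693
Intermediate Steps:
-21*(C - 19) = -21*(-14 - 19) = -21*(-33) = 693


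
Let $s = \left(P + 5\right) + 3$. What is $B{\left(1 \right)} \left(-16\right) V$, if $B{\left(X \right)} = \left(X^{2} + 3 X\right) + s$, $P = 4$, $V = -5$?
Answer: $1280$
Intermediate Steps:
$s = 12$ ($s = \left(4 + 5\right) + 3 = 9 + 3 = 12$)
$B{\left(X \right)} = 12 + X^{2} + 3 X$ ($B{\left(X \right)} = \left(X^{2} + 3 X\right) + 12 = 12 + X^{2} + 3 X$)
$B{\left(1 \right)} \left(-16\right) V = \left(12 + 1^{2} + 3 \cdot 1\right) \left(-16\right) \left(-5\right) = \left(12 + 1 + 3\right) \left(-16\right) \left(-5\right) = 16 \left(-16\right) \left(-5\right) = \left(-256\right) \left(-5\right) = 1280$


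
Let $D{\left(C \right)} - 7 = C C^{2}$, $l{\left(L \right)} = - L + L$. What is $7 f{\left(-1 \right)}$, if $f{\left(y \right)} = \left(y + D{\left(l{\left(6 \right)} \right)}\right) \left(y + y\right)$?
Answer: $-84$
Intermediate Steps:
$l{\left(L \right)} = 0$
$D{\left(C \right)} = 7 + C^{3}$ ($D{\left(C \right)} = 7 + C C^{2} = 7 + C^{3}$)
$f{\left(y \right)} = 2 y \left(7 + y\right)$ ($f{\left(y \right)} = \left(y + \left(7 + 0^{3}\right)\right) \left(y + y\right) = \left(y + \left(7 + 0\right)\right) 2 y = \left(y + 7\right) 2 y = \left(7 + y\right) 2 y = 2 y \left(7 + y\right)$)
$7 f{\left(-1 \right)} = 7 \cdot 2 \left(-1\right) \left(7 - 1\right) = 7 \cdot 2 \left(-1\right) 6 = 7 \left(-12\right) = -84$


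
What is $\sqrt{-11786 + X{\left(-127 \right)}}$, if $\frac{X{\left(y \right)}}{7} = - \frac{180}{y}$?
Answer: $\frac{i \sqrt{189936374}}{127} \approx 108.52 i$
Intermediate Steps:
$X{\left(y \right)} = - \frac{1260}{y}$ ($X{\left(y \right)} = 7 \left(- \frac{180}{y}\right) = - \frac{1260}{y}$)
$\sqrt{-11786 + X{\left(-127 \right)}} = \sqrt{-11786 - \frac{1260}{-127}} = \sqrt{-11786 - - \frac{1260}{127}} = \sqrt{-11786 + \frac{1260}{127}} = \sqrt{- \frac{1495562}{127}} = \frac{i \sqrt{189936374}}{127}$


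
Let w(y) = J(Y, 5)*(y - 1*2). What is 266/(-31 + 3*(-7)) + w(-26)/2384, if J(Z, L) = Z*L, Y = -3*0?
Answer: -133/26 ≈ -5.1154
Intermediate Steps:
Y = 0
J(Z, L) = L*Z
w(y) = 0 (w(y) = (5*0)*(y - 1*2) = 0*(y - 2) = 0*(-2 + y) = 0)
266/(-31 + 3*(-7)) + w(-26)/2384 = 266/(-31 + 3*(-7)) + 0/2384 = 266/(-31 - 21) + 0*(1/2384) = 266/(-52) + 0 = 266*(-1/52) + 0 = -133/26 + 0 = -133/26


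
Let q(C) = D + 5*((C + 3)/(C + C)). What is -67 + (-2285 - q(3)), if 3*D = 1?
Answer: -7072/3 ≈ -2357.3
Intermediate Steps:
D = ⅓ (D = (⅓)*1 = ⅓ ≈ 0.33333)
q(C) = ⅓ + 5*(3 + C)/(2*C) (q(C) = ⅓ + 5*((C + 3)/(C + C)) = ⅓ + 5*((3 + C)/((2*C))) = ⅓ + 5*((3 + C)*(1/(2*C))) = ⅓ + 5*((3 + C)/(2*C)) = ⅓ + 5*(3 + C)/(2*C))
-67 + (-2285 - q(3)) = -67 + (-2285 - (45 + 17*3)/(6*3)) = -67 + (-2285 - (45 + 51)/(6*3)) = -67 + (-2285 - 96/(6*3)) = -67 + (-2285 - 1*16/3) = -67 + (-2285 - 16/3) = -67 - 6871/3 = -7072/3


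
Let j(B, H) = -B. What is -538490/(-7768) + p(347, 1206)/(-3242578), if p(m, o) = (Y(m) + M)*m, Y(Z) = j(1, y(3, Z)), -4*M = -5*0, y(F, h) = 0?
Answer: 436524630679/6297086476 ≈ 69.322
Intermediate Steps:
M = 0 (M = -(-5)*0/4 = -1/4*0 = 0)
Y(Z) = -1 (Y(Z) = -1*1 = -1)
p(m, o) = -m (p(m, o) = (-1 + 0)*m = -m)
-538490/(-7768) + p(347, 1206)/(-3242578) = -538490/(-7768) - 1*347/(-3242578) = -538490*(-1/7768) - 347*(-1/3242578) = 269245/3884 + 347/3242578 = 436524630679/6297086476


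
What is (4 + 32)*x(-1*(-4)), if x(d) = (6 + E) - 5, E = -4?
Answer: -108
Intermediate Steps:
x(d) = -3 (x(d) = (6 - 4) - 5 = 2 - 5 = -3)
(4 + 32)*x(-1*(-4)) = (4 + 32)*(-3) = 36*(-3) = -108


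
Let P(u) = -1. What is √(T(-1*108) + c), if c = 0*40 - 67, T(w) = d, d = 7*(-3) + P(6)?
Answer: I*√89 ≈ 9.434*I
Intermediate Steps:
d = -22 (d = 7*(-3) - 1 = -21 - 1 = -22)
T(w) = -22
c = -67 (c = 0 - 67 = -67)
√(T(-1*108) + c) = √(-22 - 67) = √(-89) = I*√89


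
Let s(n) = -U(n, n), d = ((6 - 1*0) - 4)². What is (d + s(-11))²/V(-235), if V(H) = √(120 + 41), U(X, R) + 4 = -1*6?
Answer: 28*√161/23 ≈ 15.447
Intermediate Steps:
U(X, R) = -10 (U(X, R) = -4 - 1*6 = -4 - 6 = -10)
d = 4 (d = ((6 + 0) - 4)² = (6 - 4)² = 2² = 4)
s(n) = 10 (s(n) = -1*(-10) = 10)
V(H) = √161
(d + s(-11))²/V(-235) = (4 + 10)²/(√161) = 14²*(√161/161) = 196*(√161/161) = 28*√161/23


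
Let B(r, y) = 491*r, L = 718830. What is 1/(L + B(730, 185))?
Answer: 1/1077260 ≈ 9.2828e-7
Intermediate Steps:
1/(L + B(730, 185)) = 1/(718830 + 491*730) = 1/(718830 + 358430) = 1/1077260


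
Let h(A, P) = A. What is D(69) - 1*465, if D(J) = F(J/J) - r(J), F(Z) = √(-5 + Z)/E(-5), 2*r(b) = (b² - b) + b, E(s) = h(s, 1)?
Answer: -5691/2 - 2*I/5 ≈ -2845.5 - 0.4*I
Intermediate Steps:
E(s) = s
r(b) = b²/2 (r(b) = ((b² - b) + b)/2 = b²/2)
F(Z) = -√(-5 + Z)/5 (F(Z) = √(-5 + Z)/(-5) = √(-5 + Z)*(-⅕) = -√(-5 + Z)/5)
D(J) = -2*I/5 - J²/2 (D(J) = -√(-5 + J/J)/5 - J²/2 = -√(-5 + 1)/5 - J²/2 = -2*I/5 - J²/2)
D(69) - 1*465 = (-2*I/5 - ½*69²) - 1*465 = (-2*I/5 - ½*4761) - 465 = (-2*I/5 - 4761/2) - 465 = (-4761/2 - 2*I/5) - 465 = -5691/2 - 2*I/5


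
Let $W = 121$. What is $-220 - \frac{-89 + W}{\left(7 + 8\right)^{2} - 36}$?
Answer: $- \frac{41612}{189} \approx -220.17$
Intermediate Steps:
$-220 - \frac{-89 + W}{\left(7 + 8\right)^{2} - 36} = -220 - \frac{-89 + 121}{\left(7 + 8\right)^{2} - 36} = -220 - \frac{32}{15^{2} - 36} = -220 - \frac{32}{225 - 36} = -220 - \frac{32}{189} = - \frac{41612}{189}$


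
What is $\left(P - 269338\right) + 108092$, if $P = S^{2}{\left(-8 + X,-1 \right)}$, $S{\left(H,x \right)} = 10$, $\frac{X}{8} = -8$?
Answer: $-161146$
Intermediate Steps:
$X = -64$ ($X = 8 \left(-8\right) = -64$)
$P = 100$ ($P = 10^{2} = 100$)
$\left(P - 269338\right) + 108092 = \left(100 - 269338\right) + 108092 = -269238 + 108092 = -161146$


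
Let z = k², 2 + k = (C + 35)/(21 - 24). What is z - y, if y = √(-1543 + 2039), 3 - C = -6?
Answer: 2500/9 - 4*√31 ≈ 255.51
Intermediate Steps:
C = 9 (C = 3 - 1*(-6) = 3 + 6 = 9)
k = -50/3 (k = -2 + (9 + 35)/(21 - 24) = -2 + 44/(-3) = -2 + 44*(-⅓) = -2 - 44/3 = -50/3 ≈ -16.667)
y = 4*√31 (y = √496 = 4*√31 ≈ 22.271)
z = 2500/9 (z = (-50/3)² = 2500/9 ≈ 277.78)
z - y = 2500/9 - 4*√31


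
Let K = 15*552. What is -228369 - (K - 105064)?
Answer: -131585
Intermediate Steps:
K = 8280
-228369 - (K - 105064) = -228369 - (8280 - 105064) = -228369 - 1*(-96784) = -228369 + 96784 = -131585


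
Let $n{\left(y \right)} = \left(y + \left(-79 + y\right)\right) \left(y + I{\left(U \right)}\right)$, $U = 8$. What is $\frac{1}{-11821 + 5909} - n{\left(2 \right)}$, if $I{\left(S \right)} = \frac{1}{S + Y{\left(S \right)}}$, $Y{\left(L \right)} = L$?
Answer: $\frac{1829023}{11824} \approx 154.69$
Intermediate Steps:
$I{\left(S \right)} = \frac{1}{2 S}$ ($I{\left(S \right)} = \frac{1}{S + S} = \frac{1}{2 S}$)
$n{\left(y \right)} = \left(-79 + 2 y\right) \left(\frac{1}{16} + y\right)$ ($n{\left(y \right)} = \left(y + \left(-79 + y\right)\right) \left(y + \frac{1}{2 \cdot 8}\right) = \left(-79 + 2 y\right) \left(y + \frac{1}{2} \cdot \frac{1}{8}\right) = \left(-79 + 2 y\right) \left(y + \frac{1}{16}\right) = \left(-79 + 2 y\right) \left(\frac{1}{16} + y\right)$)
$\frac{1}{-11821 + 5909} - n{\left(2 \right)} = \frac{1}{-11821 + 5909} - \left(- \frac{79}{16} + 2 \cdot 2^{2} - \frac{631}{4}\right) = \frac{1}{-5912} - \left(- \frac{79}{16} + 2 \cdot 4 - \frac{631}{4}\right) = - \frac{1}{5912} - \left(- \frac{79}{16} + 8 - \frac{631}{4}\right) = - \frac{1}{5912} - - \frac{2475}{16} = - \frac{1}{5912} + \frac{2475}{16} = \frac{1829023}{11824}$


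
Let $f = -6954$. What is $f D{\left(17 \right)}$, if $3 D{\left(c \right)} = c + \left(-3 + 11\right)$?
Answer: $-57950$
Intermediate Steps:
$D{\left(c \right)} = \frac{8}{3} + \frac{c}{3}$ ($D{\left(c \right)} = \frac{c + \left(-3 + 11\right)}{3} = \frac{c + 8}{3} = \frac{8 + c}{3} = \frac{8}{3} + \frac{c}{3}$)
$f D{\left(17 \right)} = - 6954 \left(\frac{8}{3} + \frac{1}{3} \cdot 17\right) = - 6954 \left(\frac{8}{3} + \frac{17}{3}\right) = \left(-6954\right) \frac{25}{3} = -57950$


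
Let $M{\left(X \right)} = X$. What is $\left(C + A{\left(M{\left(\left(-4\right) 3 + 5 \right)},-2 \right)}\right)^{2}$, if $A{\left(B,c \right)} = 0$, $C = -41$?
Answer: $1681$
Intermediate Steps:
$\left(C + A{\left(M{\left(\left(-4\right) 3 + 5 \right)},-2 \right)}\right)^{2} = \left(-41 + 0\right)^{2} = \left(-41\right)^{2} = 1681$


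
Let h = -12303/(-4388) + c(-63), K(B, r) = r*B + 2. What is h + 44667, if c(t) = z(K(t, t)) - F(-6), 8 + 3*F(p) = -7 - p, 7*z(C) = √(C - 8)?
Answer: 196024263/4388 + √3963/7 ≈ 44682.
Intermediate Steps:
K(B, r) = 2 + B*r (K(B, r) = B*r + 2 = 2 + B*r)
z(C) = √(-8 + C)/7 (z(C) = √(C - 8)/7 = √(-8 + C)/7)
F(p) = -5 - p/3 (F(p) = -8/3 + (-7 - p)/3 = -8/3 + (-7/3 - p/3) = -5 - p/3)
c(t) = 3 + √(-6 + t²)/7 (c(t) = √(-8 + (2 + t*t))/7 - (-5 - ⅓*(-6)) = √(-8 + (2 + t²))/7 - (-5 + 2) = √(-6 + t²)/7 - 1*(-3) = √(-6 + t²)/7 + 3 = 3 + √(-6 + t²)/7)
h = 25467/4388 + √3963/7 (h = -12303/(-4388) + (3 + √(-6 + (-63)²)/7) = -12303*(-1/4388) + (3 + √(-6 + 3969)/7) = 12303/4388 + (3 + √3963/7) = 25467/4388 + √3963/7 ≈ 14.797)
h + 44667 = (25467/4388 + √3963/7) + 44667 = 196024263/4388 + √3963/7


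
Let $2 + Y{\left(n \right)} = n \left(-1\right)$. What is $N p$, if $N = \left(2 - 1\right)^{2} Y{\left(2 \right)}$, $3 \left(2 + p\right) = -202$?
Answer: $\frac{832}{3} \approx 277.33$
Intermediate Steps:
$Y{\left(n \right)} = -2 - n$ ($Y{\left(n \right)} = -2 + n \left(-1\right) = -2 - n$)
$p = - \frac{208}{3}$ ($p = -2 + \frac{1}{3} \left(-202\right) = -2 - \frac{202}{3} = - \frac{208}{3} \approx -69.333$)
$N = -4$ ($N = \left(2 - 1\right)^{2} \left(-2 - 2\right) = 1^{2} \left(-2 - 2\right) = 1 \left(-4\right) = -4$)
$N p = \left(-4\right) \left(- \frac{208}{3}\right) = \frac{832}{3}$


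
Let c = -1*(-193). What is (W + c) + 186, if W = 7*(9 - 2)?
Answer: 428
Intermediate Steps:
c = 193
W = 49 (W = 7*7 = 49)
(W + c) + 186 = (49 + 193) + 186 = 242 + 186 = 428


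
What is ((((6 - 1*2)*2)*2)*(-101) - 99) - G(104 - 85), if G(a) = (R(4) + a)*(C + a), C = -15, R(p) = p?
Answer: -1807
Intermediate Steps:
G(a) = (-15 + a)*(4 + a) (G(a) = (4 + a)*(-15 + a) = (-15 + a)*(4 + a))
((((6 - 1*2)*2)*2)*(-101) - 99) - G(104 - 85) = ((((6 - 1*2)*2)*2)*(-101) - 99) - (-60 + (104 - 85)² - 11*(104 - 85)) = ((((6 - 2)*2)*2)*(-101) - 99) - (-60 + 19² - 11*19) = (((4*2)*2)*(-101) - 99) - (-60 + 361 - 209) = ((8*2)*(-101) - 99) - 1*92 = (16*(-101) - 99) - 92 = (-1616 - 99) - 92 = -1715 - 92 = -1807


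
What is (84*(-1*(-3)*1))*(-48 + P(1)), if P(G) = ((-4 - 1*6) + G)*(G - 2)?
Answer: -9828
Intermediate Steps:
P(G) = (-10 + G)*(-2 + G) (P(G) = ((-4 - 6) + G)*(-2 + G) = (-10 + G)*(-2 + G))
(84*(-1*(-3)*1))*(-48 + P(1)) = (84*(-1*(-3)*1))*(-48 + (20 + 1² - 12*1)) = (84*(3*1))*(-48 + (20 + 1 - 12)) = (84*3)*(-48 + 9) = 252*(-39) = -9828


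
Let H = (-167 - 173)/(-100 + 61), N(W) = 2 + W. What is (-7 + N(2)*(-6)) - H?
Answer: -1549/39 ≈ -39.718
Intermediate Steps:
H = 340/39 (H = -340/(-39) = -340*(-1/39) = 340/39 ≈ 8.7179)
(-7 + N(2)*(-6)) - H = (-7 + (2 + 2)*(-6)) - 1*340/39 = (-7 + 4*(-6)) - 340/39 = (-7 - 24) - 340/39 = -31 - 340/39 = -1549/39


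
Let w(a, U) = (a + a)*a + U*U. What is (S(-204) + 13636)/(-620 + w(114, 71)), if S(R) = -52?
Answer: 13584/30413 ≈ 0.44665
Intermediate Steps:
w(a, U) = U² + 2*a² (w(a, U) = (2*a)*a + U² = 2*a² + U² = U² + 2*a²)
(S(-204) + 13636)/(-620 + w(114, 71)) = (-52 + 13636)/(-620 + (71² + 2*114²)) = 13584/(-620 + (5041 + 2*12996)) = 13584/(-620 + (5041 + 25992)) = 13584/(-620 + 31033) = 13584/30413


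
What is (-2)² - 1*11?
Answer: -7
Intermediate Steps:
(-2)² - 1*11 = 4 - 11 = -7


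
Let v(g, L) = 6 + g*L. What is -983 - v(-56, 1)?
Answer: -933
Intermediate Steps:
v(g, L) = 6 + L*g
-983 - v(-56, 1) = -983 - (6 + 1*(-56)) = -983 - (6 - 56) = -983 - 1*(-50) = -983 + 50 = -933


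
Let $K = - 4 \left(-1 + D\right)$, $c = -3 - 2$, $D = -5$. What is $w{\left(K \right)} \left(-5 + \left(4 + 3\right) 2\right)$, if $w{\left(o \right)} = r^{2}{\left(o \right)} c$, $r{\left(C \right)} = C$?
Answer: $-25920$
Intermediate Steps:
$c = -5$ ($c = -3 - 2 = -5$)
$K = 24$ ($K = - 4 \left(-1 - 5\right) = \left(-4\right) \left(-6\right) = 24$)
$w{\left(o \right)} = - 5 o^{2}$ ($w{\left(o \right)} = o^{2} \left(-5\right) = - 5 o^{2}$)
$w{\left(K \right)} \left(-5 + \left(4 + 3\right) 2\right) = - 5 \cdot 24^{2} \left(-5 + \left(4 + 3\right) 2\right) = \left(-5\right) 576 \left(-5 + 7 \cdot 2\right) = - 2880 \left(-5 + 14\right) = \left(-2880\right) 9 = -25920$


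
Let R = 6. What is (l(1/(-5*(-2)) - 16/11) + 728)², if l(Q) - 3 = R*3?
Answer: 561001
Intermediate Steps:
l(Q) = 21 (l(Q) = 3 + 6*3 = 3 + 18 = 21)
(l(1/(-5*(-2)) - 16/11) + 728)² = (21 + 728)² = 749² = 561001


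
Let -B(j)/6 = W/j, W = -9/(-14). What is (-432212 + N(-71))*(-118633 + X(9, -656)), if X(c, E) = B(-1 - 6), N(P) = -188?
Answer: 2513536876000/49 ≈ 5.1297e+10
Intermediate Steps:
W = 9/14 (W = -9*(-1/14) = 9/14 ≈ 0.64286)
B(j) = -27/(7*j)
X(c, E) = 27/49 (X(c, E) = -27/(7*(-1 - 6)) = -27/7/(-7) = -27/7*(-⅐) = 27/49)
(-432212 + N(-71))*(-118633 + X(9, -656)) = (-432212 - 188)*(-118633 + 27/49) = -432400*(-5812990/49) = 2513536876000/49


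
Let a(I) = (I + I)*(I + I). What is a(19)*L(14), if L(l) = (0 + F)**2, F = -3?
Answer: 12996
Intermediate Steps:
L(l) = 9 (L(l) = (0 - 3)**2 = (-3)**2 = 9)
a(I) = 4*I**2 (a(I) = (2*I)*(2*I) = 4*I**2)
a(19)*L(14) = (4*19**2)*9 = (4*361)*9 = 1444*9 = 12996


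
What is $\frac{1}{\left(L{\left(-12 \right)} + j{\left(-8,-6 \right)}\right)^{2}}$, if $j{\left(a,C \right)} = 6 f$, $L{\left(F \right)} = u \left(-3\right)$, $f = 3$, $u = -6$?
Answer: $\frac{1}{1296} \approx 0.0007716$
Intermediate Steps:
$L{\left(F \right)} = 18$ ($L{\left(F \right)} = \left(-6\right) \left(-3\right) = 18$)
$j{\left(a,C \right)} = 18$ ($j{\left(a,C \right)} = 6 \cdot 3 = 18$)
$\frac{1}{\left(L{\left(-12 \right)} + j{\left(-8,-6 \right)}\right)^{2}} = \frac{1}{\left(18 + 18\right)^{2}} = \frac{1}{36^{2}} = \frac{1}{1296}$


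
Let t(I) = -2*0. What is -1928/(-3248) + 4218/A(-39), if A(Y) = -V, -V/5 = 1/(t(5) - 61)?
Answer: -104461783/2030 ≈ -51459.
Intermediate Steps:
t(I) = 0
V = 5/61 (V = -5/(0 - 61) = -5/(-61) = -5*(-1/61) = 5/61 ≈ 0.081967)
A(Y) = -5/61 (A(Y) = -1*5/61 = -5/61)
-1928/(-3248) + 4218/A(-39) = -1928/(-3248) + 4218/(-5/61) = -1928*(-1/3248) + 4218*(-61/5) = 241/406 - 257298/5 = -104461783/2030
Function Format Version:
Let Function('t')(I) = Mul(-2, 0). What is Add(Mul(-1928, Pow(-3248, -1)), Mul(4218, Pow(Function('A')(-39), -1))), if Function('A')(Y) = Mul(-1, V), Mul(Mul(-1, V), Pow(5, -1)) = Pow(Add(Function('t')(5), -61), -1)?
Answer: Rational(-104461783, 2030) ≈ -51459.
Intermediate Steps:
Function('t')(I) = 0
V = Rational(5, 61) (V = Mul(-5, Pow(Add(0, -61), -1)) = Mul(-5, Pow(-61, -1)) = Mul(-5, Rational(-1, 61)) = Rational(5, 61) ≈ 0.081967)
Function('A')(Y) = Rational(-5, 61) (Function('A')(Y) = Mul(-1, Rational(5, 61)) = Rational(-5, 61))
Add(Mul(-1928, Pow(-3248, -1)), Mul(4218, Pow(Function('A')(-39), -1))) = Add(Mul(-1928, Pow(-3248, -1)), Mul(4218, Pow(Rational(-5, 61), -1))) = Add(Mul(-1928, Rational(-1, 3248)), Mul(4218, Rational(-61, 5))) = Add(Rational(241, 406), Rational(-257298, 5)) = Rational(-104461783, 2030)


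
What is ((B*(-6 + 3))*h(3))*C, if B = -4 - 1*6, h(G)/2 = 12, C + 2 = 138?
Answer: 97920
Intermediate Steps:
C = 136 (C = -2 + 138 = 136)
h(G) = 24 (h(G) = 2*12 = 24)
B = -10 (B = -4 - 6 = -10)
((B*(-6 + 3))*h(3))*C = (-10*(-6 + 3)*24)*136 = (-10*(-3)*24)*136 = (30*24)*136 = 720*136 = 97920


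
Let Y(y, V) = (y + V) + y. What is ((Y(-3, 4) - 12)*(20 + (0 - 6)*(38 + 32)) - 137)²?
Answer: 29844369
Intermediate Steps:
Y(y, V) = V + 2*y (Y(y, V) = (V + y) + y = V + 2*y)
((Y(-3, 4) - 12)*(20 + (0 - 6)*(38 + 32)) - 137)² = (((4 + 2*(-3)) - 12)*(20 + (0 - 6)*(38 + 32)) - 137)² = (((4 - 6) - 12)*(20 - 6*70) - 137)² = ((-2 - 12)*(20 - 420) - 137)² = (-14*(-400) - 137)² = (5600 - 137)² = 5463² = 29844369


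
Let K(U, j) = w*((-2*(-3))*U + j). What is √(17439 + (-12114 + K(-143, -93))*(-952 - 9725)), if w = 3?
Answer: √159820098 ≈ 12642.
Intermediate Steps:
K(U, j) = 3*j + 18*U (K(U, j) = 3*((-2*(-3))*U + j) = 3*(6*U + j) = 3*(j + 6*U) = 3*j + 18*U)
√(17439 + (-12114 + K(-143, -93))*(-952 - 9725)) = √(17439 + (-12114 + (3*(-93) + 18*(-143)))*(-952 - 9725)) = √(17439 + (-12114 + (-279 - 2574))*(-10677)) = √(17439 + (-12114 - 2853)*(-10677)) = √(17439 - 14967*(-10677)) = √(17439 + 159802659) = √159820098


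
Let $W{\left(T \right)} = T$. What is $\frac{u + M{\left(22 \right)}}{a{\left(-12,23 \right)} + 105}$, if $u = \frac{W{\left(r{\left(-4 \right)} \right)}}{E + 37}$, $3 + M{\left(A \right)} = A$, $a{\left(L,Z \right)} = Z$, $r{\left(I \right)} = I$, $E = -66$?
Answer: $\frac{555}{3712} \approx 0.14952$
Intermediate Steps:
$M{\left(A \right)} = -3 + A$
$u = \frac{4}{29}$ ($u = - \frac{4}{-66 + 37} = - \frac{4}{-29} = \left(-4\right) \left(- \frac{1}{29}\right) = \frac{4}{29} \approx 0.13793$)
$\frac{u + M{\left(22 \right)}}{a{\left(-12,23 \right)} + 105} = \frac{\frac{4}{29} + \left(-3 + 22\right)}{23 + 105} = \frac{\frac{4}{29} + 19}{128} = \frac{555}{29} \cdot \frac{1}{128} = \frac{555}{3712}$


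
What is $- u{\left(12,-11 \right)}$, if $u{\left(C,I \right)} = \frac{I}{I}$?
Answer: $-1$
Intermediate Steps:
$u{\left(C,I \right)} = 1$
$- u{\left(12,-11 \right)} = \left(-1\right) 1 = -1$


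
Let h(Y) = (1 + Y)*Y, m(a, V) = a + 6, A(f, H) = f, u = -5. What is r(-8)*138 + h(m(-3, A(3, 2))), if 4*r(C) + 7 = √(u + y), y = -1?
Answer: -459/2 + 69*I*√6/2 ≈ -229.5 + 84.507*I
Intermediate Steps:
m(a, V) = 6 + a
r(C) = -7/4 + I*√6/4 (r(C) = -7/4 + √(-5 - 1)/4 = -7/4 + √(-6)/4 = -7/4 + (I*√6)/4 = -7/4 + I*√6/4)
h(Y) = Y*(1 + Y)
r(-8)*138 + h(m(-3, A(3, 2))) = (-7/4 + I*√6/4)*138 + (6 - 3)*(1 + (6 - 3)) = (-483/2 + 69*I*√6/2) + 3*(1 + 3) = (-483/2 + 69*I*√6/2) + 3*4 = (-483/2 + 69*I*√6/2) + 12 = -459/2 + 69*I*√6/2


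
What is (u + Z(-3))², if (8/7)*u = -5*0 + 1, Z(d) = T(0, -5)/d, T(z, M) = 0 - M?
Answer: 361/576 ≈ 0.62674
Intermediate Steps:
T(z, M) = -M
Z(d) = 5/d (Z(d) = (-1*(-5))/d = 5/d)
u = 7/8 (u = 7*(-5*0 + 1)/8 = 7*(0 + 1)/8 = (7/8)*1 = 7/8 ≈ 0.87500)
(u + Z(-3))² = (7/8 + 5/(-3))² = (7/8 + 5*(-⅓))² = (7/8 - 5/3)² = (-19/24)² = 361/576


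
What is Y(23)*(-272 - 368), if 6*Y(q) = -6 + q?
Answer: -5440/3 ≈ -1813.3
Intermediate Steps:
Y(q) = -1 + q/6 (Y(q) = (-6 + q)/6 = -1 + q/6)
Y(23)*(-272 - 368) = (-1 + (⅙)*23)*(-272 - 368) = (-1 + 23/6)*(-640) = (17/6)*(-640) = -5440/3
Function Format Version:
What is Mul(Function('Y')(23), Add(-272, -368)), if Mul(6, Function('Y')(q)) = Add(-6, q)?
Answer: Rational(-5440, 3) ≈ -1813.3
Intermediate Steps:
Function('Y')(q) = Add(-1, Mul(Rational(1, 6), q)) (Function('Y')(q) = Mul(Rational(1, 6), Add(-6, q)) = Add(-1, Mul(Rational(1, 6), q)))
Mul(Function('Y')(23), Add(-272, -368)) = Mul(Add(-1, Mul(Rational(1, 6), 23)), Add(-272, -368)) = Mul(Add(-1, Rational(23, 6)), -640) = Mul(Rational(17, 6), -640) = Rational(-5440, 3)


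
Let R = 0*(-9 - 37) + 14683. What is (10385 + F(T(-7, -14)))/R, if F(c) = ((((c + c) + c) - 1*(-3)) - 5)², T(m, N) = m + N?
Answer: 14610/14683 ≈ 0.99503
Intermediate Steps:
T(m, N) = N + m
F(c) = (-2 + 3*c)² (F(c) = (((2*c + c) + 3) - 5)² = ((3*c + 3) - 5)² = ((3 + 3*c) - 5)² = (-2 + 3*c)²)
R = 14683 (R = 0*(-46) + 14683 = 0 + 14683 = 14683)
(10385 + F(T(-7, -14)))/R = (10385 + (-2 + 3*(-14 - 7))²)/14683 = (10385 + (-2 + 3*(-21))²)*(1/14683) = (10385 + (-2 - 63)²)*(1/14683) = (10385 + (-65)²)*(1/14683) = (10385 + 4225)*(1/14683) = 14610*(1/14683) = 14610/14683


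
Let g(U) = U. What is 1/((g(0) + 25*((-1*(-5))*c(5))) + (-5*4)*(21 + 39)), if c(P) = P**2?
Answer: 1/1925 ≈ 0.00051948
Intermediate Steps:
1/((g(0) + 25*((-1*(-5))*c(5))) + (-5*4)*(21 + 39)) = 1/((0 + 25*(-1*(-5)*5**2)) + (-5*4)*(21 + 39)) = 1/((0 + 25*(5*25)) - 20*60) = 1/((0 + 25*125) - 1200) = 1/((0 + 3125) - 1200) = 1/(3125 - 1200) = 1/1925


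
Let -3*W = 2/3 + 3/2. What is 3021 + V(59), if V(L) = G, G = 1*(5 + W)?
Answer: 54455/18 ≈ 3025.3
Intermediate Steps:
W = -13/18 (W = -(2/3 + 3/2)/3 = -1/3*13/6 = -13/18 ≈ -0.72222)
G = 77/18 (G = 1*(5 - 13/18) = 1*(77/18) = 77/18 ≈ 4.2778)
V(L) = 77/18
3021 + V(59) = 3021 + 77/18 = 54455/18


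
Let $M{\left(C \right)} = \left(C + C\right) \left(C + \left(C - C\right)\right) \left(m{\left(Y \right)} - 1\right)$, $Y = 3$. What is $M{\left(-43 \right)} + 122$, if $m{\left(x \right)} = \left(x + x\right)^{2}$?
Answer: $129552$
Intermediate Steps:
$m{\left(x \right)} = 4 x^{2}$ ($m{\left(x \right)} = \left(2 x\right)^{2} = 4 x^{2}$)
$M{\left(C \right)} = 70 C^{2}$ ($M{\left(C \right)} = \left(C + C\right) \left(C + \left(C - C\right)\right) \left(4 \cdot 3^{2} - 1\right) = 2 C \left(C + 0\right) \left(4 \cdot 9 - 1\right) = 2 C C \left(36 - 1\right) = 2 C^{2} \cdot 35 = 70 C^{2}$)
$M{\left(-43 \right)} + 122 = 70 \left(-43\right)^{2} + 122 = 70 \cdot 1849 + 122 = 129430 + 122 = 129552$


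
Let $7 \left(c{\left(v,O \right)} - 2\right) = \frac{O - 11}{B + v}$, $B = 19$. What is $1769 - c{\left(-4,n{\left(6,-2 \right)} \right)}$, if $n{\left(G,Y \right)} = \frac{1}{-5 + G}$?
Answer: $\frac{37109}{21} \approx 1767.1$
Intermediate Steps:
$c{\left(v,O \right)} = 2 + \frac{-11 + O}{7 \left(19 + v\right)}$ ($c{\left(v,O \right)} = 2 + \frac{\left(O - 11\right) \frac{1}{19 + v}}{7} = 2 + \frac{\left(-11 + O\right) \frac{1}{19 + v}}{7} = 2 + \frac{\frac{1}{19 + v} \left(-11 + O\right)}{7} = 2 + \frac{-11 + O}{7 \left(19 + v\right)}$)
$1769 - c{\left(-4,n{\left(6,-2 \right)} \right)} = 1769 - \frac{255 + \frac{1}{-5 + 6} + 14 \left(-4\right)}{7 \left(19 - 4\right)} = 1769 - \frac{255 + 1^{-1} - 56}{7 \cdot 15} = 1769 - \frac{1}{7} \cdot \frac{1}{15} \left(255 + 1 - 56\right) = 1769 - \frac{1}{7} \cdot \frac{1}{15} \cdot 200 = 1769 - \frac{40}{21} = \frac{37109}{21}$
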